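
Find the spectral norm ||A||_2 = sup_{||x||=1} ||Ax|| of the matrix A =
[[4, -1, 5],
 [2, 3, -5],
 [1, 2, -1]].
||A||_2 ≈ 7.8919 (= sqrt(largest eigenvalue of A^T A))

||A||_2 = sigma_max(A) = sqrt(lambda_max(A^T A)). Form the symmetric matrix M = A^T A =
[[21, 4, 9],
 [4, 14, -22],
 [9, -22, 51]].
Its characteristic polynomial (trace, sum of principal 2x2 minors, determinant of M give the coefficients) is
  p(λ) = det(λ I - M) = λ^3 - 86λ^2 + 1498λ - 1296.
No integer candidate from the rational root theorem (±divisors of 1296) is a root, so the roots are irrational. The cubic discriminant is Δ = 2813217264 > 0, so there are three distinct real roots. p(0) = -1296 and p(1) = 117 have opposite signs, so a root lies in (0, 1); Newton's method refines it to λ ≈ 0.9124. p(22) = 684 and p(23) = -169 have opposite signs, so a root lies in (22, 23); Newton's method refines it to λ ≈ 22.8052. p(62) = -676 and p(63) = 1791 have opposite signs, so a root lies in (62, 63); Newton's method refines it to λ ≈ 62.2823. Check (Vieta): the three roots sum to 86, matching tr M = 86.
So the eigenvalues of A^T A are ≈ 0.9124, 22.8052, 62.2823 (all ≥ 0, as they must be for A^T A). The largest is λ_max ≈ 62.2823, hence ||A||_2 = sqrt(λ_max) ≈ 7.8919.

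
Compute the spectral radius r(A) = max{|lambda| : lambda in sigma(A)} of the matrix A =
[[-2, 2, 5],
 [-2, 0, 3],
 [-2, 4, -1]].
r(A) = 4

The eigenvalues of A are the roots of its characteristic polynomial. With M = A (coefficients from the trace, the sum of principal 2x2 minors, and det A):
  p(λ) = det(λ I - M) = λ^3 + 3λ^2 + 4λ + 32.
By the rational root theorem any rational root is an integer divisor of 32. Testing λ = -4: p(-4) = -64 + 48 - 16 + 32 = 0, so λ = -4 is a root. Dividing out (λ + 4) leaves p(λ) = (λ + 4)(λ^2 - λ + 8). For λ^2 - λ + 8 the discriminant is -31. It is negative, so the roots are the complex-conjugate pair λ = 1/2 ± (sqrt(31)/2) i ≈ 0.5 ± 2.7839i. For a conjugate pair the product of the roots equals the constant term, so |λ|^2 = 8 and |λ| = sqrt(8) ≈ 2.8284.
Thus the eigenvalues (to 4 decimals) are 0.5 ± 2.7839i (modulus 2.8284); -4 (modulus 4). The spectral radius is the largest modulus: r(A) = 4. (Cross-check: r(A) ≤ ||A||_2 ≈ 6.7946; equality holds whenever A is normal, though it can also hold for some non-normal A.)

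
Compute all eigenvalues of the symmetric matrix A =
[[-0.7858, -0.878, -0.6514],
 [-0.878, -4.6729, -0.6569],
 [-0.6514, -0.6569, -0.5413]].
sigma(A) ≈ {-5, -1, 0}

A is real symmetric, so its spectrum consists of real eigenvalues. Expanding the characteristic polynomial of the displayed matrix gives
  det(λ I - A) = p(λ) = λ^3 + (6)λ^2 + (5)λ + (0).
Solving p(λ) = 0 yields eigenvalues ≈ -5, -1, 0. (A is shown rounded to 4 decimals, so these recover the underlying integer eigenvalues to within that precision.)
Verification: the trace of A = -6 equals the sum of eigenvalues -6, and det(A) ≈ 0.0001 matches the eigenvalue product 0.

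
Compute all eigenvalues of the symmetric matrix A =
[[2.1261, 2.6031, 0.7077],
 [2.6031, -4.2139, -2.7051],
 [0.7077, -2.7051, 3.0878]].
sigma(A) ≈ {-6, 3, 4}

A is real symmetric, so its spectrum consists of real eigenvalues. Expanding the characteristic polynomial of the displayed matrix gives
  det(λ I - A) = p(λ) = λ^3 + (-1)λ^2 + (-30)λ + (72.0016).
Solving p(λ) = 0 yields eigenvalues ≈ -6, 3, 4. (A is shown rounded to 4 decimals, so these recover the underlying integer eigenvalues to within that precision.)
Verification: the trace of A = 1 equals the sum of eigenvalues 1, and det(A) ≈ -72.0016 matches the eigenvalue product -72.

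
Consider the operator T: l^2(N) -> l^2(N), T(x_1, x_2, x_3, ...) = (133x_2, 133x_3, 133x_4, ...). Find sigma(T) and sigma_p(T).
sigma(T) = closed disk {z in C : |z| ≤ 133}; sigma_p(T) = open disk {z in C : |z| < 133}

Note T = 133·V where V is the unit left shift (V x)_k = x_{k+1}; so sigma(T) = 133·sigma(V) and ||T|| = 133||V||. ||T x||^2 = 17689sum_{k≥2} |x_k|^2 ≤ 17689||x||^2, with equality on {x : x_1 = 0}, so ||T|| = 133. For any lambda with |lambda| < 133, set r = lambda/133 (|r| < 1); the vector x = (1, r, r^2, ...) is in l^2 and satisfies T x = 133(r, r^2, ...) = lambda x, so lambda is an eigenvalue. On the boundary |lambda| = 133 the geometric series diverges, so no l^2 eigenvector exists, but these lambda lie in the approximate point spectrum. Hence sigma(T) is the closed disk of radius 133 and sigma_p(T) is the open disk.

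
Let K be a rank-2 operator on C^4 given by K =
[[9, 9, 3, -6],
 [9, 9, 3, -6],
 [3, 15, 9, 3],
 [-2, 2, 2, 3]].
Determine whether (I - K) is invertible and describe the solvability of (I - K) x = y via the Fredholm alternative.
(I - K) is invertible (det(I - K) = 154 ≠ 0), so for every y in C^4 the equation (I - K) x = y has a unique solution.

K has rank 2 and factors as K = U V^T = u1 v1^T + u2 v2^T with u1 = (0, 0, -3, -1), v1 = (2, -2, -2, -3), u2 = (-3, -3, -3, 0), v2 = (-3, -3, -1, 2) (multiplying out reproduces the displayed K). The nonzero eigenvalues of U V^T coincide with those of the 2 x 2 matrix G = V^T U = [[v1·u1, v1·u2], [v2·u1, v2·u2]] = [[9, 6], [1, 21]], and by the Sylvester determinant identity det(I_4 - U V^T) = det(I_2 - V^T U) = det([[-8, -6], [-1, -20]]) = (-8)(-20) - (-6)(-1) = 154. (Direct check: I - K =
[[-8, -9, -3, 6],
 [-9, -8, -3, 6],
 [-3, -15, -8, -3],
 [2, -2, -2, -2]]
has determinant 154.) The finite-dimensional Fredholm alternative says: either (I - K) is invertible, or ker(I - K) ≠ {0} and then range(I - K) = ker((I - K)^*)^⊥, with dim ker(I - K) = dim ker((I - K)^*). Since det(I - K) ≠ 0, 1 is not an eigenvalue of K and ker(I - K) = {0}, so we are in the first case: for every y there is a unique x = (I - K)^(-1) y. (Explicitly, by the Woodbury identity, (I - U V^T)^(-1) = I + U (I_2 - G)^(-1) V^T.)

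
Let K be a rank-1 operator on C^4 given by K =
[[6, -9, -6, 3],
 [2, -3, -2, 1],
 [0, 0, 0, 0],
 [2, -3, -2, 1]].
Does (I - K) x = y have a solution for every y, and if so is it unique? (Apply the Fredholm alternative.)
(I - K) is invertible (det(I - K) = -3 ≠ 0), so for every y in C^4 the equation (I - K) x = y has a unique solution.

K has rank 1, so it is an outer product K = u v^T: every row of K is a multiple of one row vector. Reading off the entries, u = (3, 1, 0, 1) and v = (2, -3, -2, 1) (row i of K equals u_i·v^T). A rank-one matrix u v^T satisfies K u = u (v·u) and kills the (3)-dimensional subspace v^⊥, so its characteristic polynomial is lambda^3 (lambda - v·u) with v·u = tr K = 4. Hence the eigenvalues of I - K are 1 (multiplicity 3) and 1 - (4) = -3, so det(I - K) = -3. (Direct check: I - K =
[[-5, 9, 6, -3],
 [-2, 4, 2, -1],
 [0, 0, 1, 0],
 [-2, 3, 2, 0]]
has determinant -3.) The finite-dimensional Fredholm alternative says: either (I - K) is invertible, or ker(I - K) ≠ {0} and then range(I - K) = ker((I - K)^*)^⊥, with dim ker(I - K) = dim ker((I - K)^*). Since det(I - K) ≠ 0, 1 is not an eigenvalue of K and ker(I - K) = {0}, so we are in the first case: for every y there is a unique x = (I - K)^(-1) y. Explicitly, by the Sherman–Morrison formula, (I - u v^T)^(-1) = I + u v^T/(1 - v·u), i.e. (I - K)^(-1) = I + K/(-3).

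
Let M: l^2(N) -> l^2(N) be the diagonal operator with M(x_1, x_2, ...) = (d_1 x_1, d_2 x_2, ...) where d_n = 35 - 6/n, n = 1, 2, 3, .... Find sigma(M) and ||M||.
sigma(M) = {35 - 6/n : n ≥ 1} ∪ {35}; ||M|| = 35

A bounded diagonal operator on l^2 with diagonal entries d_n has spectrum equal to the closure of {d_n : n ≥ 1}: every d_n is an eigenvalue (with eigenvector e_n), so {d_n} ⊂ sigma(M); the spectrum is closed, so its closure is too; and for lambda not in the closure, (M - lambda I) has bounded inverse (the diagonal entries 1/(d_n - lambda) are bounded). For our sequence d_n = 35 - 6/n, n = 1, 2, 3, ...:
  - {d_n} = {35 - 6/n : n ≥ 1}; the only limit point is 35
  - closure = {35 - 6/n : n ≥ 1} ∪ {35}
For the norm: a diagonal operator has ||M|| = sup_n |d_n|. Here d_n = 35 - 6/n increases monotonically from d_1 = 29 toward 35, with all terms in [29, 35); so sup_n |d_n| = 35 (the supremum is the limit, not attained). So ||M|| = 35.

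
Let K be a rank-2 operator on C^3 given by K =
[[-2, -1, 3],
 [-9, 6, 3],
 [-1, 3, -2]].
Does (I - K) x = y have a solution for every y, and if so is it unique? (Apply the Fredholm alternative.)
(I - K) is invertible (det(I - K) = -36 ≠ 0), so for every y in C^3 the equation (I - K) x = y has a unique solution.

K has rank 2 and factors as K = U V^T = u1 v1^T + u2 v2^T with u1 = (-1, -3, 0), v1 = (3, -2, -1), u2 = (-1, 0, 1), v2 = (-1, 3, -2) (multiplying out reproduces the displayed K). The nonzero eigenvalues of U V^T coincide with those of the 2 x 2 matrix G = V^T U = [[v1·u1, v1·u2], [v2·u1, v2·u2]] = [[3, -4], [-8, -1]], and by the Sylvester determinant identity det(I_3 - U V^T) = det(I_2 - V^T U) = det([[-2, 4], [8, 2]]) = (-2)(2) - (4)(8) = -36. (Direct check: I - K =
[[3, 1, -3],
 [9, -5, -3],
 [1, -3, 3]]
has determinant -36.) The finite-dimensional Fredholm alternative says: either (I - K) is invertible, or ker(I - K) ≠ {0} and then range(I - K) = ker((I - K)^*)^⊥, with dim ker(I - K) = dim ker((I - K)^*). Since det(I - K) ≠ 0, 1 is not an eigenvalue of K and ker(I - K) = {0}, so we are in the first case: for every y there is a unique x = (I - K)^(-1) y. (Explicitly, by the Woodbury identity, (I - U V^T)^(-1) = I + U (I_2 - G)^(-1) V^T.)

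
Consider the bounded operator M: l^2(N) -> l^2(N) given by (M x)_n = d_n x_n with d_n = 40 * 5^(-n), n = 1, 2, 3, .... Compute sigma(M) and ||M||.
sigma(M) = {40 * 5^(-n) : n ≥ 1} ∪ {0}; ||M|| = 8

A bounded diagonal operator on l^2 with diagonal entries d_n has spectrum equal to the closure of {d_n : n ≥ 1}: every d_n is an eigenvalue (with eigenvector e_n), so {d_n} ⊂ sigma(M); the spectrum is closed, so its closure is too; and for lambda not in the closure, (M - lambda I) has bounded inverse (the diagonal entries 1/(d_n - lambda) are bounded). For our sequence d_n = 40 * 5^(-n), n = 1, 2, 3, ...:
  - {d_n} = {40 * 5^(-n) : n ≥ 1}; the only limit point is 0
  - closure = {40 * 5^(-n) : n ≥ 1} ∪ {0}
For the norm: a diagonal operator has ||M|| = sup_n |d_n|. Here d_n = 40 * 5^(-n) is positive and decreasing, so sup_n |d_n| = d_1 = 40/5 = 8. So ||M|| = 8.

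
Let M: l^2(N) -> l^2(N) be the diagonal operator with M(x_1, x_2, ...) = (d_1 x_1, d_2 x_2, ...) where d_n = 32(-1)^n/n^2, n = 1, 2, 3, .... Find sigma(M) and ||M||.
sigma(M) = {32(-1)^n/n^2 : n ≥ 1} ∪ {0}; ||M|| = 32

A bounded diagonal operator on l^2 with diagonal entries d_n has spectrum equal to the closure of {d_n : n ≥ 1}: every d_n is an eigenvalue (with eigenvector e_n), so {d_n} ⊂ sigma(M); the spectrum is closed, so its closure is too; and for lambda not in the closure, (M - lambda I) has bounded inverse (the diagonal entries 1/(d_n - lambda) are bounded). For our sequence d_n = 32(-1)^n/n^2, n = 1, 2, 3, ...:
  - {d_n} = {32(-1)^n/n^2 : n ≥ 1}; the only limit point is 0
  - closure = {32(-1)^n/n^2 : n ≥ 1} ∪ {0}
For the norm: a diagonal operator has ||M|| = sup_n |d_n|. Here |d_n| = 32/n^2 is decreasing, so sup_n |d_n| = |d_1| = 32. So ||M|| = 32.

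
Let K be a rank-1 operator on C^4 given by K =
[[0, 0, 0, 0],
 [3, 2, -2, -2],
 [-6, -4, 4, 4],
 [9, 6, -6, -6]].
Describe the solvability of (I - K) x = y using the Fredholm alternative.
(I - K) is invertible (det(I - K) = 1 ≠ 0), so for every y in C^4 the equation (I - K) x = y has a unique solution.

K has rank 1, so it is an outer product K = u v^T: every row of K is a multiple of one row vector. Reading off the entries, u = (0, 1, -2, 3) and v = (3, 2, -2, -2) (row i of K equals u_i·v^T). A rank-one matrix u v^T satisfies K u = u (v·u) and kills the (3)-dimensional subspace v^⊥, so its characteristic polynomial is lambda^3 (lambda - v·u) with v·u = tr K = 0. Hence the eigenvalues of I - K are 1 (multiplicity 3) and 1 - (0) = 1, so det(I - K) = 1. (Direct check: I - K =
[[1, 0, 0, 0],
 [-3, -1, 2, 2],
 [6, 4, -3, -4],
 [-9, -6, 6, 7]]
has determinant 1.) The finite-dimensional Fredholm alternative says: either (I - K) is invertible, or ker(I - K) ≠ {0} and then range(I - K) = ker((I - K)^*)^⊥, with dim ker(I - K) = dim ker((I - K)^*). Since det(I - K) ≠ 0, 1 is not an eigenvalue of K and ker(I - K) = {0}, so we are in the first case: for every y there is a unique x = (I - K)^(-1) y. Explicitly, by the Sherman–Morrison formula, (I - u v^T)^(-1) = I + u v^T/(1 - v·u), i.e. (I - K)^(-1) = I + K.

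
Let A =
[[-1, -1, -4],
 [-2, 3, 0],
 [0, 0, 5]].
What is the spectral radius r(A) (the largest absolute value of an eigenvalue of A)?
r(A) = 5

The eigenvalues of A are the roots of its characteristic polynomial. With M = A (coefficients from the trace, the sum of principal 2x2 minors, and det A):
  p(λ) = det(λ I - M) = λ^3 - 7λ^2 + 5λ + 25.
By the rational root theorem any rational root is an integer divisor of 25. Testing λ = 5: p(5) = 125 - 175 + 25 + 25 = 0, so λ = 5 is a root. Dividing out (λ - 5) leaves p(λ) = (λ - 5)(λ^2 - 2λ - 5). For λ^2 - 2λ - 5 the discriminant is 24. It is nonnegative but not a perfect square, so the roots are real and irrational: λ = (2 ± sqrt(24))/2 ≈ 3.4495, -1.4495.
Thus the eigenvalues (to 4 decimals) are 3.4495 (modulus 3.4495); -1.4495 (modulus 1.4495); 5 (modulus 5). The spectral radius is the largest modulus: r(A) = 5. (Cross-check: r(A) ≤ ||A||_2 ≈ 6.4667; equality holds whenever A is normal, though it can also hold for some non-normal A.)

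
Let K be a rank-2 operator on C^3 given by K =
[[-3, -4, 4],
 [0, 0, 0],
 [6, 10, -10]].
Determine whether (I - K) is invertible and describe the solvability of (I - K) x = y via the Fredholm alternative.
(I - K) is invertible (det(I - K) = 20 ≠ 0), so for every y in C^3 the equation (I - K) x = y has a unique solution.

K has rank 2 and factors as K = U V^T = u1 v1^T + u2 v2^T with u1 = (2, 0, -2), v1 = (-2, -3, 3), u2 = (1, 0, 2), v2 = (1, 2, -2) (multiplying out reproduces the displayed K). The nonzero eigenvalues of U V^T coincide with those of the 2 x 2 matrix G = V^T U = [[v1·u1, v1·u2], [v2·u1, v2·u2]] = [[-10, 4], [6, -3]], and by the Sylvester determinant identity det(I_3 - U V^T) = det(I_2 - V^T U) = det([[11, -4], [-6, 4]]) = (11)(4) - (-4)(-6) = 20. (Direct check: I - K =
[[4, 4, -4],
 [0, 1, 0],
 [-6, -10, 11]]
has determinant 20.) The finite-dimensional Fredholm alternative says: either (I - K) is invertible, or ker(I - K) ≠ {0} and then range(I - K) = ker((I - K)^*)^⊥, with dim ker(I - K) = dim ker((I - K)^*). Since det(I - K) ≠ 0, 1 is not an eigenvalue of K and ker(I - K) = {0}, so we are in the first case: for every y there is a unique x = (I - K)^(-1) y. (Explicitly, by the Woodbury identity, (I - U V^T)^(-1) = I + U (I_2 - G)^(-1) V^T.)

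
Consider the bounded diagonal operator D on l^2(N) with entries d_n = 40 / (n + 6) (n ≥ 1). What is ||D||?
||D|| = 40/7 (attained at n = 1)

For D diagonal, ||D|| = sup_n |d_n| = sup_n 40/(n + 6). This is positive and strictly decreasing in n, so the supremum is attained at n = 1: d_1 = 40/(1 + 6) = 40/7. Hence ||D|| = 40/7.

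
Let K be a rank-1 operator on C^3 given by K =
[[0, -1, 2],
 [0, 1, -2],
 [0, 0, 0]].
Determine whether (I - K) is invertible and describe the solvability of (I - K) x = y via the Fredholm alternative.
(I - K) is singular (det(I - K) = 0, i.e. 1 ∈ sigma(K)). (I - K) x = y is solvable iff y ⊥ ker((I - K)^*) = span{(0, -1, 2)}, i.e. iff -y_2 + 2y_3 = 0. When solvable, the solutions are x = y + c·(1, -1, 0), c arbitrary (ker(I - K) = span{(1, -1, 0)}, dimension 1).

K has rank 1, so it is an outer product K = u v^T: every row of K is a multiple of one row vector. Reading off the entries, u = (1, -1, 0) and v = (0, -1, 2) (row i of K equals u_i·v^T). A rank-one matrix u v^T satisfies K u = u (v·u) and kills the (2)-dimensional subspace v^⊥, so its characteristic polynomial is lambda^2 (lambda - v·u) with v·u = tr K = 1. Hence the eigenvalues of I - K are 1 (multiplicity 2) and 1 - (1) = 0, so det(I - K) = 0. (Direct check: I - K =
[[1, 1, -2],
 [0, 0, 2],
 [0, 0, 1]]
has determinant 0.) So 1 is an eigenvalue of K and (I - K) is not invertible. The finite-dimensional Fredholm alternative says: either (I - K) is invertible, or ker(I - K) ≠ {0} and then range(I - K) = ker((I - K)^*)^⊥, with dim ker(I - K) = dim ker((I - K)^*). We are in the second case, so we need both kernels. Kernel of I - K: (I - K) u = u - u (v·u) = u - u = 0, so ker(I - K) = span{u} = span{(1, -1, 0)} (it is exactly 1-dimensional because rank(I - K) = 2). Kernel of the adjoint: K is real, so (I - K)^* = I - K^T = I - v u^T, and (I - v u^T) v = v - v (u·v) = 0; hence ker((I - K)^*) = span{v} = span{(0, -1, 2)}. Therefore (I - K) x = y is solvable iff <y, v> = 0, i.e. iff -y_2 + 2y_3 = 0. When this holds, K y = u (v·y) = 0, so (I - K) y = y and x = y is a particular solution; the full solution set is the line x = y + c·u = y + c·(1, -1, 0), c ∈ C.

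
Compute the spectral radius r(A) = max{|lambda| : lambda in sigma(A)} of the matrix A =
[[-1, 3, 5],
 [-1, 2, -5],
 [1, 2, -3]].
r(A) ≈ 4.1107

The eigenvalues of A are the roots of its characteristic polynomial. With M = A (coefficients from the trace, the sum of principal 2x2 minors, and det A):
  p(λ) = det(λ I - M) = λ^3 + 2λ^2 + 3λ + 48.
No integer candidate from the rational root theorem (±divisors of 48) is a root, so the roots are irrational. The cubic discriminant is Δ = -58632 < 0, so there is one real root and a complex-conjugate pair. p(-5) = -42 and p(-4) = 4 have opposite signs, so a root lies in (-5, -4); Newton's method refines it to λ ≈ -4.1107. Dividing out (λ - (-4.1107)) leaves approximately λ^2 - 2.1107λ + 11.6767. For λ^2 - 2.1107λ + 11.6767 the discriminant is -42.2517. It is negative, so the remaining roots are the complex-conjugate pair λ ≈ 1.0554 ± 3.2501i. Their product equals the constant term, so |λ|^2 ≈ 11.6767 and |λ| ≈ 3.4171.
Thus the eigenvalues (to 4 decimals) are -4.1107 (modulus 4.1107); 1.0554 ± 3.2501i (modulus 3.4171). The spectral radius is the largest modulus: r(A) ≈ 4.1107. (Cross-check: r(A) ≤ ||A||_2 ≈ 7.6927; equality holds whenever A is normal, though it can also hold for some non-normal A.)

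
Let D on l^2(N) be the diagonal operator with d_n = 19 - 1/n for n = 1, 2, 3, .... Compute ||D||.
||D|| = 19

For a diagonal operator on l^2 with entries d_n, ||D|| = sup_n |d_n|. Here d_1 = 18, d_2 = 37/2, ..., and d_n = 19 - 1/n increases monotonically toward 19. All terms lie in [18, 19), so |d_n| = d_n and the supremum is the limit 19, which is not attained by any individual d_n. Hence ||D|| = 19.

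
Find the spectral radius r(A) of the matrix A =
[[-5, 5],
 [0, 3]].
r(A) = 5

The eigenvalues of A are the roots of its characteristic polynomial. With M = A (coefficients from the trace and determinant):
  p(λ) = det(λ I - M) = λ^2 + 2λ - 15.
For λ^2 + 2λ - 15 the discriminant is 64. It is a perfect square (8^2), so the roots are rational: λ = (-2 ± 8)/2 = 3, -5.
Thus the eigenvalues (to 4 decimals) are 3 (modulus 3); -5 (modulus 5). The spectral radius is the largest modulus: r(A) = 5. (Cross-check: r(A) ≤ ||A||_2 ≈ 7.4096; equality holds whenever A is normal, though it can also hold for some non-normal A.)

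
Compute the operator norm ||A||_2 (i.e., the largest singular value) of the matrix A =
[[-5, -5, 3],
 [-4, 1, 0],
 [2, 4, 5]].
||A||_2 ≈ 8.517 (= sqrt(largest eigenvalue of A^T A))

||A||_2 = sigma_max(A) = sqrt(lambda_max(A^T A)). Form the symmetric matrix M = A^T A =
[[45, 29, -5],
 [29, 42, 5],
 [-5, 5, 34]].
Its characteristic polynomial (trace, sum of principal 2x2 minors, determinant of M give the coefficients) is
  p(λ) = det(λ I - M) = λ^3 - 121λ^2 + 3957λ - 32041.
No integer candidate from the rational root theorem (±divisors of 32041) is a root, so the roots are irrational. The cubic discriminant is Δ = 2785320032 > 0, so there are three distinct real roots. p(12) = -253 and p(13) = 1148 have opposite signs, so a root lies in (12, 13); Newton's method refines it to λ ≈ 12.1721. p(36) = 251 and p(37) = -628 have opposite signs, so a root lies in (36, 37); Newton's method refines it to λ ≈ 36.2883. p(72) = -1153 and p(73) = 1028 have opposite signs, so a root lies in (72, 73); Newton's method refines it to λ ≈ 72.5397. Check (Vieta): the three roots sum to 121, matching tr M = 121.
So the eigenvalues of A^T A are ≈ 12.1721, 36.2883, 72.5397 (all ≥ 0, as they must be for A^T A). The largest is λ_max ≈ 72.5397, hence ||A||_2 = sqrt(λ_max) ≈ 8.517.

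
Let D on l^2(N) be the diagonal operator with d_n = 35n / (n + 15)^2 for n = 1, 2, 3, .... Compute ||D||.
||D|| = 7/12 (attained at n = 15)

For D diagonal, ||D|| = sup_n |d_n|. Treat f(x) = 35x / (x + 15)^2 for real x > 0. By the quotient rule, f'(x) = 35(15 - x)/(x + 15)^3, which is positive for x < 15 and negative for x > 15. So f has a unique maximum at x = 15, and since 15 is a positive integer, the supremum over n ≥ 1 is attained at n = 15: d_15 = 35·15/(15 + 15)^2 = 35·15/900 = 7/12. Hence ||D|| = 7/12.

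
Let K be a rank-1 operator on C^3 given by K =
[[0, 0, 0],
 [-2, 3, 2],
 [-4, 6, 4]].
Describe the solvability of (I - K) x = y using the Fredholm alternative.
(I - K) is invertible (det(I - K) = -6 ≠ 0), so for every y in C^3 the equation (I - K) x = y has a unique solution.

K has rank 1, so it is an outer product K = u v^T: every row of K is a multiple of one row vector. Reading off the entries, u = (0, 1, 2) and v = (-2, 3, 2) (row i of K equals u_i·v^T). A rank-one matrix u v^T satisfies K u = u (v·u) and kills the (2)-dimensional subspace v^⊥, so its characteristic polynomial is lambda^2 (lambda - v·u) with v·u = tr K = 7. Hence the eigenvalues of I - K are 1 (multiplicity 2) and 1 - (7) = -6, so det(I - K) = -6. (Direct check: I - K =
[[1, 0, 0],
 [2, -2, -2],
 [4, -6, -3]]
has determinant -6.) The finite-dimensional Fredholm alternative says: either (I - K) is invertible, or ker(I - K) ≠ {0} and then range(I - K) = ker((I - K)^*)^⊥, with dim ker(I - K) = dim ker((I - K)^*). Since det(I - K) ≠ 0, 1 is not an eigenvalue of K and ker(I - K) = {0}, so we are in the first case: for every y there is a unique x = (I - K)^(-1) y. Explicitly, by the Sherman–Morrison formula, (I - u v^T)^(-1) = I + u v^T/(1 - v·u), i.e. (I - K)^(-1) = I + K/(-6).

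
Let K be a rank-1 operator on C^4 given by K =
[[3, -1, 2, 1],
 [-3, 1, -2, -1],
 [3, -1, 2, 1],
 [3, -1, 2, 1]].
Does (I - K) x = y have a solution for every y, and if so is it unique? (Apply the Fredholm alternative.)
(I - K) is invertible (det(I - K) = -6 ≠ 0), so for every y in C^4 the equation (I - K) x = y has a unique solution.

K has rank 1, so it is an outer product K = u v^T: every row of K is a multiple of one row vector. Reading off the entries, u = (-1, 1, -1, -1) and v = (-3, 1, -2, -1) (row i of K equals u_i·v^T). A rank-one matrix u v^T satisfies K u = u (v·u) and kills the (3)-dimensional subspace v^⊥, so its characteristic polynomial is lambda^3 (lambda - v·u) with v·u = tr K = 7. Hence the eigenvalues of I - K are 1 (multiplicity 3) and 1 - (7) = -6, so det(I - K) = -6. (Direct check: I - K =
[[-2, 1, -2, -1],
 [3, 0, 2, 1],
 [-3, 1, -1, -1],
 [-3, 1, -2, 0]]
has determinant -6.) The finite-dimensional Fredholm alternative says: either (I - K) is invertible, or ker(I - K) ≠ {0} and then range(I - K) = ker((I - K)^*)^⊥, with dim ker(I - K) = dim ker((I - K)^*). Since det(I - K) ≠ 0, 1 is not an eigenvalue of K and ker(I - K) = {0}, so we are in the first case: for every y there is a unique x = (I - K)^(-1) y. Explicitly, by the Sherman–Morrison formula, (I - u v^T)^(-1) = I + u v^T/(1 - v·u), i.e. (I - K)^(-1) = I + K/(-6).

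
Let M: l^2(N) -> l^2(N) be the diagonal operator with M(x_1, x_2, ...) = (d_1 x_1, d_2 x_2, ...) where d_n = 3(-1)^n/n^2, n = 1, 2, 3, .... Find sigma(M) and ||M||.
sigma(M) = {3(-1)^n/n^2 : n ≥ 1} ∪ {0}; ||M|| = 3

A bounded diagonal operator on l^2 with diagonal entries d_n has spectrum equal to the closure of {d_n : n ≥ 1}: every d_n is an eigenvalue (with eigenvector e_n), so {d_n} ⊂ sigma(M); the spectrum is closed, so its closure is too; and for lambda not in the closure, (M - lambda I) has bounded inverse (the diagonal entries 1/(d_n - lambda) are bounded). For our sequence d_n = 3(-1)^n/n^2, n = 1, 2, 3, ...:
  - {d_n} = {3(-1)^n/n^2 : n ≥ 1}; the only limit point is 0
  - closure = {3(-1)^n/n^2 : n ≥ 1} ∪ {0}
For the norm: a diagonal operator has ||M|| = sup_n |d_n|. Here |d_n| = 3/n^2 is decreasing, so sup_n |d_n| = |d_1| = 3. So ||M|| = 3.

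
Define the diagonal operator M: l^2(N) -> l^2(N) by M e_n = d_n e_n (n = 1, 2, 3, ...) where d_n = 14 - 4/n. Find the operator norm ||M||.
||M|| = 14

For a diagonal operator on l^2 with entries d_n, ||M|| = sup_n |d_n|. Here d_1 = 10, d_2 = 12, ..., and d_n = 14 - 4/n increases monotonically toward 14. All terms lie in [10, 14), so |d_n| = d_n and the supremum is the limit 14, which is not attained by any individual d_n. Hence ||M|| = 14.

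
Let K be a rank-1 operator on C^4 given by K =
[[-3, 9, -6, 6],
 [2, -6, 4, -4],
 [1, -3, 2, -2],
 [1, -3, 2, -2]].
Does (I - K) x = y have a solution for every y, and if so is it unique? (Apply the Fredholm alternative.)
(I - K) is invertible (det(I - K) = 10 ≠ 0), so for every y in C^4 the equation (I - K) x = y has a unique solution.

K has rank 1, so it is an outer product K = u v^T: every row of K is a multiple of one row vector. Reading off the entries, u = (-3, 2, 1, 1) and v = (1, -3, 2, -2) (row i of K equals u_i·v^T). A rank-one matrix u v^T satisfies K u = u (v·u) and kills the (3)-dimensional subspace v^⊥, so its characteristic polynomial is lambda^3 (lambda - v·u) with v·u = tr K = -9. Hence the eigenvalues of I - K are 1 (multiplicity 3) and 1 - (-9) = 10, so det(I - K) = 10. (Direct check: I - K =
[[4, -9, 6, -6],
 [-2, 7, -4, 4],
 [-1, 3, -1, 2],
 [-1, 3, -2, 3]]
has determinant 10.) The finite-dimensional Fredholm alternative says: either (I - K) is invertible, or ker(I - K) ≠ {0} and then range(I - K) = ker((I - K)^*)^⊥, with dim ker(I - K) = dim ker((I - K)^*). Since det(I - K) ≠ 0, 1 is not an eigenvalue of K and ker(I - K) = {0}, so we are in the first case: for every y there is a unique x = (I - K)^(-1) y. Explicitly, by the Sherman–Morrison formula, (I - u v^T)^(-1) = I + u v^T/(1 - v·u), i.e. (I - K)^(-1) = I + K/(10).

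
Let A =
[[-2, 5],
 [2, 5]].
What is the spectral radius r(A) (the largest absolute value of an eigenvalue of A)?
r(A) = (3 + sqrt(89))/2 ≈ 6.217

The eigenvalues of A are the roots of its characteristic polynomial. With M = A (coefficients from the trace and determinant):
  p(λ) = det(λ I - M) = λ^2 - 3λ - 20.
For λ^2 - 3λ - 20 the discriminant is 89. It is nonnegative but not a perfect square, so the roots are real and irrational: λ = (3 ± sqrt(89))/2 ≈ 6.217, -3.217.
Thus the eigenvalues (to 4 decimals) are 6.217 (modulus 6.217); -3.217 (modulus 3.217). The spectral radius is the largest modulus: r(A) = (3 + sqrt(89))/2 ≈ 6.217. (Cross-check: r(A) ≤ ||A||_2 ≈ 7.0711; equality holds whenever A is normal, though it can also hold for some non-normal A.)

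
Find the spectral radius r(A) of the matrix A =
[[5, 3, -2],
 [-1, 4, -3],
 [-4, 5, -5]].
r(A) ≈ 5.8113

The eigenvalues of A are the roots of its characteristic polynomial. With M = A (coefficients from the trace, the sum of principal 2x2 minors, and det A):
  p(λ) = det(λ I - M) = λ^3 - 4λ^2 - 15λ + 26.
No integer candidate from the rational root theorem (±divisors of 26) is a root, so the roots are irrational. The cubic discriminant is Δ = 33584 > 0, so there are three distinct real roots. p(-4) = -42 and p(-3) = 8 have opposite signs, so a root lies in (-4, -3); Newton's method refines it to λ ≈ -3.2066. p(1) = 8 and p(2) = -12 have opposite signs, so a root lies in (1, 2); Newton's method refines it to λ ≈ 1.3953. p(5) = -24 and p(6) = 8 have opposite signs, so a root lies in (5, 6); Newton's method refines it to λ ≈ 5.8113. Check (Vieta): the three roots sum to 4, matching tr M = 4.
Thus the eigenvalues (to 4 decimals) are -3.2066 (modulus 3.2066); 1.3953 (modulus 1.3953); 5.8113 (modulus 5.8113). The spectral radius is the largest modulus: r(A) ≈ 5.8113. (Cross-check: r(A) ≤ ||A||_2 ≈ 9.5978; equality holds whenever A is normal, though it can also hold for some non-normal A.)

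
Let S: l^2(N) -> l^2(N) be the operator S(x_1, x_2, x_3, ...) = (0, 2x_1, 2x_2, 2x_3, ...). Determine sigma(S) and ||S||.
sigma(S) = closed disk {z in C : |z| ≤ 2}; ||S|| = 2

Note S = 2·U where U is the unit right shift (U x)_k = x_{k-1} (with x_0 := 0); so ||S|| = 2||U|| and sigma(S) = 2·sigma(U). ||S x||^2 = sum_{k≥1} |2x_k|^2 = 4||x||^2, so ||S|| = 2 and sigma(S) ⊂ {|z| ≤ 2}. For any |lambda| < 2, the equation (S - lambda I) x = 0 forces x_1 = 0, then 2x_k = lambda x_{k+1} ⇒ x = 0, so S has no eigenvalues. But (S - lambda I) is not surjective for |lambda| < 2: solving (S - lambda I) x = e_1 would require x_n proportional to (lambda/2)^(-n), which is not in l^2. So every |lambda| < 2 lies in the residual spectrum. The boundary |lambda| = 2 is in the approximate point spectrum (the spectrum is closed). Hence sigma(S) is the closed disk of radius 2.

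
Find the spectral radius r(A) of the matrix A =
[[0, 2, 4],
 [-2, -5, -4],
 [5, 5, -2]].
r(A) ≈ 4.3427

The eigenvalues of A are the roots of its characteristic polynomial. With M = A (coefficients from the trace, the sum of principal 2x2 minors, and det A):
  p(λ) = det(λ I - M) = λ^3 + 7λ^2 + 14λ - 12.
No integer candidate from the rational root theorem (±divisors of 12) is a root, so the roots are irrational. The cubic discriminant is Δ = -9964 < 0, so there is one real root and a complex-conjugate pair. p(0) = -12 and p(1) = 10 have opposite signs, so a root lies in (0, 1); Newton's method refines it to λ ≈ 0.6363. Dividing out (λ - (0.6363)) leaves approximately λ^2 + 7.6363λ + 18.859. For λ^2 + 7.6363λ + 18.859 the discriminant is -17.1229. It is negative, so the remaining roots are the complex-conjugate pair λ ≈ -3.8182 ± 2.069i. Their product equals the constant term, so |λ|^2 ≈ 18.859 and |λ| ≈ 4.3427.
Thus the eigenvalues (to 4 decimals) are 0.6363 (modulus 0.6363); -3.8182 ± 2.069i (modulus 4.3427). The spectral radius is the largest modulus: r(A) ≈ 4.3427. (Cross-check: r(A) ≤ ||A||_2 ≈ 9.0972; equality holds whenever A is normal, though it can also hold for some non-normal A.)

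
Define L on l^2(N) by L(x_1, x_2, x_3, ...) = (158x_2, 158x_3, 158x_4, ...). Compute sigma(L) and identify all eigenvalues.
sigma(L) = closed disk {z in C : |z| ≤ 158}; sigma_p(L) = open disk {z in C : |z| < 158}

Note L = 158·V where V is the unit left shift (V x)_k = x_{k+1}; so sigma(L) = 158·sigma(V) and ||L|| = 158||V||. ||L x||^2 = 24964sum_{k≥2} |x_k|^2 ≤ 24964||x||^2, with equality on {x : x_1 = 0}, so ||L|| = 158. For any lambda with |lambda| < 158, set r = lambda/158 (|r| < 1); the vector x = (1, r, r^2, ...) is in l^2 and satisfies L x = 158(r, r^2, ...) = lambda x, so lambda is an eigenvalue. On the boundary |lambda| = 158 the geometric series diverges, so no l^2 eigenvector exists, but these lambda lie in the approximate point spectrum. Hence sigma(L) is the closed disk of radius 158 and sigma_p(L) is the open disk.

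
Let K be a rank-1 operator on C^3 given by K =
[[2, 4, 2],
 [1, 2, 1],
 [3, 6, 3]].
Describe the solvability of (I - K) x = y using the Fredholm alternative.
(I - K) is invertible (det(I - K) = -6 ≠ 0), so for every y in C^3 the equation (I - K) x = y has a unique solution.

K has rank 1, so it is an outer product K = u v^T: every row of K is a multiple of one row vector. Reading off the entries, u = (2, 1, 3) and v = (1, 2, 1) (row i of K equals u_i·v^T). A rank-one matrix u v^T satisfies K u = u (v·u) and kills the (2)-dimensional subspace v^⊥, so its characteristic polynomial is lambda^2 (lambda - v·u) with v·u = tr K = 7. Hence the eigenvalues of I - K are 1 (multiplicity 2) and 1 - (7) = -6, so det(I - K) = -6. (Direct check: I - K =
[[-1, -4, -2],
 [-1, -1, -1],
 [-3, -6, -2]]
has determinant -6.) The finite-dimensional Fredholm alternative says: either (I - K) is invertible, or ker(I - K) ≠ {0} and then range(I - K) = ker((I - K)^*)^⊥, with dim ker(I - K) = dim ker((I - K)^*). Since det(I - K) ≠ 0, 1 is not an eigenvalue of K and ker(I - K) = {0}, so we are in the first case: for every y there is a unique x = (I - K)^(-1) y. Explicitly, by the Sherman–Morrison formula, (I - u v^T)^(-1) = I + u v^T/(1 - v·u), i.e. (I - K)^(-1) = I + K/(-6).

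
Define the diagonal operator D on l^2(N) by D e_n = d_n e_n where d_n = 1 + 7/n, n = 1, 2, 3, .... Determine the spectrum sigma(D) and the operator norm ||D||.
sigma(D) = {1 + 7/n : n ≥ 1} ∪ {1}; ||D|| = 8

A bounded diagonal operator on l^2 with diagonal entries d_n has spectrum equal to the closure of {d_n : n ≥ 1}: every d_n is an eigenvalue (with eigenvector e_n), so {d_n} ⊂ sigma(D); the spectrum is closed, so its closure is too; and for lambda not in the closure, (D - lambda I) has bounded inverse (the diagonal entries 1/(d_n - lambda) are bounded). For our sequence d_n = 1 + 7/n, n = 1, 2, 3, ...:
  - {d_n} = {1 + 7/n : n ≥ 1}; the only limit point is 1
  - closure = {1 + 7/n : n ≥ 1} ∪ {1}
For the norm: a diagonal operator has ||D|| = sup_n |d_n|. Here d_n = 1 + 7/n is positive and decreasing, so sup_n |d_n| = d_1 = 1 + 7 = 8. So ||D|| = 8.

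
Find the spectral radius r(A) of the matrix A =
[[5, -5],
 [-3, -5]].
r(A) = sqrt(160)/2 ≈ 6.3246

The eigenvalues of A are the roots of its characteristic polynomial. With M = A (coefficients from the trace and determinant):
  p(λ) = det(λ I - M) = λ^2 - 40.
For λ^2 - 40 the discriminant is 160. It is nonnegative but not a perfect square, so the roots are real and irrational: λ = ± sqrt(160)/2 ≈ 6.3246, -6.3246.
Thus the eigenvalues (to 4 decimals) are 6.3246 (modulus 6.3246); -6.3246 (modulus 6.3246). The spectral radius is the largest modulus: r(A) = sqrt(160)/2 ≈ 6.3246. (Cross-check: r(A) ≤ ||A||_2 ≈ 7.4031; equality holds whenever A is normal, though it can also hold for some non-normal A.)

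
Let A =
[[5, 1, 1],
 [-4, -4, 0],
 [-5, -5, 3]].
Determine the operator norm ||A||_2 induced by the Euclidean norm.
||A||_2 ≈ 10.2187 (= sqrt(largest eigenvalue of A^T A))

||A||_2 = sigma_max(A) = sqrt(lambda_max(A^T A)). Form the symmetric matrix M = A^T A =
[[66, 46, -10],
 [46, 42, -14],
 [-10, -14, 10]].
Its characteristic polynomial (trace, sum of principal 2x2 minors, determinant of M give the coefficients) is
  p(λ) = det(λ I - M) = λ^3 - 118λ^2 + 1440λ - 2304.
No integer candidate from the rational root theorem (±divisors of 2304) is a root, so the roots are irrational. The cubic discriminant is Δ = 8690282496 > 0, so there are three distinct real roots. p(1) = -981 and p(2) = 112 have opposite signs, so a root lies in (1, 2); Newton's method refines it to λ ≈ 1.8872. p(11) = 589 and p(12) = -288 have opposite signs, so a root lies in (11, 12); Newton's method refines it to λ ≈ 11.6919. p(104) = -3968 and p(105) = 5571 have opposite signs, so a root lies in (104, 105); Newton's method refines it to λ ≈ 104.421. Check (Vieta): the three roots sum to 118, matching tr M = 118.
So the eigenvalues of A^T A are ≈ 1.8872, 11.6919, 104.421 (all ≥ 0, as they must be for A^T A). The largest is λ_max ≈ 104.421, hence ||A||_2 = sqrt(λ_max) ≈ 10.2187.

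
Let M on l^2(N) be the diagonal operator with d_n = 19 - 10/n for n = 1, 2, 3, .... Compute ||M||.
||M|| = 19

For a diagonal operator on l^2 with entries d_n, ||M|| = sup_n |d_n|. Here d_1 = 9, d_2 = 14, ..., and d_n = 19 - 10/n increases monotonically toward 19. All terms lie in [9, 19), so |d_n| = d_n and the supremum is the limit 19, which is not attained by any individual d_n. Hence ||M|| = 19.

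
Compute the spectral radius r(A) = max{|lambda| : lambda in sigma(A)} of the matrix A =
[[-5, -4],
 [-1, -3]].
r(A) = (8 + sqrt(20))/2 ≈ 6.2361

The eigenvalues of A are the roots of its characteristic polynomial. With M = A (coefficients from the trace and determinant):
  p(λ) = det(λ I - M) = λ^2 + 8λ + 11.
For λ^2 + 8λ + 11 the discriminant is 20. It is nonnegative but not a perfect square, so the roots are real and irrational: λ = (-8 ± sqrt(20))/2 ≈ -1.7639, -6.2361.
Thus the eigenvalues (to 4 decimals) are -1.7639 (modulus 1.7639); -6.2361 (modulus 6.2361). The spectral radius is the largest modulus: r(A) = (8 + sqrt(20))/2 ≈ 6.2361. (Cross-check: r(A) ≤ ||A||_2 ≈ 6.9646; equality holds whenever A is normal, though it can also hold for some non-normal A.)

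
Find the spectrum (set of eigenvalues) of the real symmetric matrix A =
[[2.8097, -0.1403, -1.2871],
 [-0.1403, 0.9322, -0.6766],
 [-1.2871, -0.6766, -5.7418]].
sigma(A) ≈ {-6, 1, 3}

A is real symmetric, so its spectrum consists of real eigenvalues. Expanding the characteristic polynomial of the displayed matrix gives
  det(λ I - A) = p(λ) = λ^3 + (2)λ^2 + (-21)λ + (18).
Solving p(λ) = 0 yields eigenvalues ≈ -6, 1, 3. (A is shown rounded to 4 decimals, so these recover the underlying integer eigenvalues to within that precision.)
Verification: the trace of A = -2 equals the sum of eigenvalues -2, and det(A) ≈ -18.0008 matches the eigenvalue product -18.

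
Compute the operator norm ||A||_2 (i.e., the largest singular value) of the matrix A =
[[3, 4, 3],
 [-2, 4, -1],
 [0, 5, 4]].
||A||_2 ≈ 8.6511 (= sqrt(largest eigenvalue of A^T A))

||A||_2 = sigma_max(A) = sqrt(lambda_max(A^T A)). Form the symmetric matrix M = A^T A =
[[13, 4, 11],
 [4, 57, 28],
 [11, 28, 26]].
Its characteristic polynomial (trace, sum of principal 2x2 minors, determinant of M give the coefficients) is
  p(λ) = det(λ I - M) = λ^3 - 96λ^2 + 1640λ - 4225.
No integer candidate from the rational root theorem (±divisors of 4225) is a root, so the roots are irrational. The cubic discriminant is Δ = 3682884325 > 0, so there are three distinct real roots. p(3) = -142 and p(4) = 863 have opposite signs, so a root lies in (3, 4); Newton's method refines it to λ ≈ 3.1315. p(18) = 23 and p(19) = -862 have opposite signs, so a root lies in (18, 19); Newton's method refines it to λ ≈ 18.0272. p(74) = -3337 and p(75) = 650 have opposite signs, so a root lies in (74, 75); Newton's method refines it to λ ≈ 74.8413. Check (Vieta): the three roots sum to 96, matching tr M = 96.
So the eigenvalues of A^T A are ≈ 3.1315, 18.0272, 74.8413 (all ≥ 0, as they must be for A^T A). The largest is λ_max ≈ 74.8413, hence ||A||_2 = sqrt(λ_max) ≈ 8.6511.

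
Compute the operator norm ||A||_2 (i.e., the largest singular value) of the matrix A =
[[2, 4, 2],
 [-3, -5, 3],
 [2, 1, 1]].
||A||_2 ≈ 7.6456 (= sqrt(largest eigenvalue of A^T A))

||A||_2 = sigma_max(A) = sqrt(lambda_max(A^T A)). Form the symmetric matrix M = A^T A =
[[17, 25, -3],
 [25, 42, -6],
 [-3, -6, 14]].
Its characteristic polynomial (trace, sum of principal 2x2 minors, determinant of M give the coefficients) is
  p(λ) = det(λ I - M) = λ^3 - 73λ^2 + 870λ - 1156.
No integer candidate from the rational root theorem (±divisors of 1156) is a root, so the roots are irrational. The cubic discriminant is Δ = 886128500 > 0, so there are three distinct real roots. p(1) = -358 and p(2) = 300 have opposite signs, so a root lies in (1, 2); Newton's method refines it to λ ≈ 1.5181. p(13) = 14 and p(14) = -540 have opposite signs, so a root lies in (13, 14); Newton's method refines it to λ ≈ 13.0268. p(58) = -1156 and p(59) = 1440 have opposite signs, so a root lies in (58, 59); Newton's method refines it to λ ≈ 58.4551. Check (Vieta): the three roots sum to 73, matching tr M = 73.
So the eigenvalues of A^T A are ≈ 1.5181, 13.0268, 58.4551 (all ≥ 0, as they must be for A^T A). The largest is λ_max ≈ 58.4551, hence ||A||_2 = sqrt(λ_max) ≈ 7.6456.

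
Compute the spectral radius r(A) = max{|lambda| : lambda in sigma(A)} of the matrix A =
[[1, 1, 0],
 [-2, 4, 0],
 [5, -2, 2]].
r(A) = 3

The eigenvalues of A are the roots of its characteristic polynomial. With M = A (coefficients from the trace, the sum of principal 2x2 minors, and det A):
  p(λ) = det(λ I - M) = λ^3 - 7λ^2 + 16λ - 12.
By the rational root theorem any rational root is an integer divisor of 12. Testing λ = 3: p(3) = 27 - 63 + 48 - 12 = 0, so λ = 3 is a root. Dividing out (λ - 3) leaves p(λ) = (λ - 3)(λ^2 - 4λ + 4). For λ^2 - 4λ + 4 the discriminant is 0. It is a perfect square (0^2), so the roots are rational: λ = (4 ± 0)/2 = 2, 2.
Thus the eigenvalues (to 4 decimals) are 2 (modulus 2); 3 (modulus 3). The spectral radius is the largest modulus: r(A) = 3. (Cross-check: r(A) ≤ ||A||_2 ≈ 6.7585; equality holds whenever A is normal, though it can also hold for some non-normal A.)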